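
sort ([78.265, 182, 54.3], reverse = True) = [182, 78.265, 54.3]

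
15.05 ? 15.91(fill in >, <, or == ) <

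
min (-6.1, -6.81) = -6.81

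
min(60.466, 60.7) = 60.466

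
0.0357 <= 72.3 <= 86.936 True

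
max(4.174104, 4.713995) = 4.713995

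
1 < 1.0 False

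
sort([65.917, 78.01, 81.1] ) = [65.917, 78.01, 81.1]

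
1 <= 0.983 False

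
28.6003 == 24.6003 False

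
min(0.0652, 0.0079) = 0.0079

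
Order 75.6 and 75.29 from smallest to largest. 75.29, 75.6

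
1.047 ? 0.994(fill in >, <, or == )>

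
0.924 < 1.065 True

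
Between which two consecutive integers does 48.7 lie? 48 and 49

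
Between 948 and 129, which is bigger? 948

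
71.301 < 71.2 False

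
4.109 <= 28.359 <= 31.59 True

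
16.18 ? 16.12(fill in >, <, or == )>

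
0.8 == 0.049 False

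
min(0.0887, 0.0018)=0.0018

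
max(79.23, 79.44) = 79.44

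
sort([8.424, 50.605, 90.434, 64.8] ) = [8.424, 50.605, 64.8, 90.434]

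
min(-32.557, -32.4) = -32.557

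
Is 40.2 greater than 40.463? No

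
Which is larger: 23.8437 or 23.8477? 23.8477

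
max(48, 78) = 78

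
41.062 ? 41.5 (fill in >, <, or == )<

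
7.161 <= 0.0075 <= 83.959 False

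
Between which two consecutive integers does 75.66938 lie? 75 and 76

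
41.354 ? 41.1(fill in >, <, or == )>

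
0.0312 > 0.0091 True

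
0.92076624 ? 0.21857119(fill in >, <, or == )>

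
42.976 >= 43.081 False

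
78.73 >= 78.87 False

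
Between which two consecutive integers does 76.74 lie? 76 and 77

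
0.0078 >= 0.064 False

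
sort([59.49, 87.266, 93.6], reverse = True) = [93.6, 87.266, 59.49]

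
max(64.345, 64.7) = 64.7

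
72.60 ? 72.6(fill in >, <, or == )==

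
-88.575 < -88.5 True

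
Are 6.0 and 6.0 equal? Yes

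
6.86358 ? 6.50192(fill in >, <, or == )>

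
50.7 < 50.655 False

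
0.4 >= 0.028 True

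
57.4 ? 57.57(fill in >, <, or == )<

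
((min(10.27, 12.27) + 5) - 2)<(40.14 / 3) True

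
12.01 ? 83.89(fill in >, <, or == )<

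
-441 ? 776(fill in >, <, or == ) <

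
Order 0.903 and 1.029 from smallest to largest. 0.903,1.029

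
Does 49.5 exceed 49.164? Yes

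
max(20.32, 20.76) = 20.76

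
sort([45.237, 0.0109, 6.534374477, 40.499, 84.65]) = [0.0109, 6.534374477, 40.499, 45.237, 84.65]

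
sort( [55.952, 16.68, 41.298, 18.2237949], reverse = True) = [55.952, 41.298, 18.2237949, 16.68]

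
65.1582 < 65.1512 False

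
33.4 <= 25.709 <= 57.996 False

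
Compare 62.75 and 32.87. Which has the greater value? 62.75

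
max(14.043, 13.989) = 14.043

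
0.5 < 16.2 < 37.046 True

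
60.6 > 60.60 False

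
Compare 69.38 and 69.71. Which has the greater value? 69.71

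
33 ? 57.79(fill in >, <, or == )<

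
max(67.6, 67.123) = 67.6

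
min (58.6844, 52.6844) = 52.6844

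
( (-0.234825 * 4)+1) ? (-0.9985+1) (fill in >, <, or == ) >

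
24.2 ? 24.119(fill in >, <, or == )>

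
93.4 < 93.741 True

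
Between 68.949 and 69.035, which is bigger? 69.035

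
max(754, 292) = 754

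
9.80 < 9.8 False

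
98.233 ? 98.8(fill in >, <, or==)<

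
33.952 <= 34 True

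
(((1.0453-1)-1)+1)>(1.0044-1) True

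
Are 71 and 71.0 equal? Yes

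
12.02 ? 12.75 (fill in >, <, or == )<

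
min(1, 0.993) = 0.993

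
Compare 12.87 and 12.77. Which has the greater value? 12.87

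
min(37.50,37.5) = 37.50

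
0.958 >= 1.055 False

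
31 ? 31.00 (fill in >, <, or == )==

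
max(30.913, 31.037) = 31.037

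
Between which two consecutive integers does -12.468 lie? -13 and -12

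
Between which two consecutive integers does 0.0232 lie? 0 and 1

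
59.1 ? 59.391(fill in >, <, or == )<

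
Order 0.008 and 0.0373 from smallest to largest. 0.008, 0.0373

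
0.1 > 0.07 True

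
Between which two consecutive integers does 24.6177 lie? 24 and 25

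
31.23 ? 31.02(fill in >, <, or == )>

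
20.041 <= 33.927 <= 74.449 True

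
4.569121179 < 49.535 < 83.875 True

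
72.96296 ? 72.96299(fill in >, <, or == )<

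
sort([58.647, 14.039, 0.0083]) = [0.0083, 14.039, 58.647]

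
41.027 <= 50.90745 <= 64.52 True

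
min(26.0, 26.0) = 26.0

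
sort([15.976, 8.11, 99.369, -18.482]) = [-18.482, 8.11, 15.976, 99.369]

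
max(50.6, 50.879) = 50.879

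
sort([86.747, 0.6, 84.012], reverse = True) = [86.747, 84.012, 0.6]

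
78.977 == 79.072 False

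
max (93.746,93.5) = 93.746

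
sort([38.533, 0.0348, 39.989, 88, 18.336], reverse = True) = [88, 39.989, 38.533, 18.336, 0.0348]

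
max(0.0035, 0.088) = 0.088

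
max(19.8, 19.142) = 19.8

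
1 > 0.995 True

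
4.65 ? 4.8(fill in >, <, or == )<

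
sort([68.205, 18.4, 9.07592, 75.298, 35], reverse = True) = [75.298, 68.205, 35, 18.4, 9.07592]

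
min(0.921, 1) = 0.921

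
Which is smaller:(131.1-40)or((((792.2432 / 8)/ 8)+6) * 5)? (131.1-40)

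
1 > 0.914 True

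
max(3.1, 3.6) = 3.6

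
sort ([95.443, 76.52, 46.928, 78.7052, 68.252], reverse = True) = [95.443, 78.7052, 76.52, 68.252, 46.928]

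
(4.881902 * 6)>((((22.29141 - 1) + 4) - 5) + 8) True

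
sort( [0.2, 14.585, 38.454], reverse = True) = [38.454, 14.585, 0.2]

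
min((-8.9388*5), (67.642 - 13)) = -44.694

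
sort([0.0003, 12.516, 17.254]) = [0.0003, 12.516, 17.254]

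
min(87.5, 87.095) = 87.095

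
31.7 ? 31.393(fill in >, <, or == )>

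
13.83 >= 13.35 True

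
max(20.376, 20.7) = 20.7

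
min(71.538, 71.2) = 71.2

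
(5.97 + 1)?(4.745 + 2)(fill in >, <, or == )>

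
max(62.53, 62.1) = 62.53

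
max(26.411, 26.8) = 26.8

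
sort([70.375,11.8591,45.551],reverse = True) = [70.375,45.551,11.8591]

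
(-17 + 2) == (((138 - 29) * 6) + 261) False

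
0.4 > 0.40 False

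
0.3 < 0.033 False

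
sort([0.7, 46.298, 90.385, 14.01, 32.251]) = [0.7, 14.01, 32.251, 46.298, 90.385]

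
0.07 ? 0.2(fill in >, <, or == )<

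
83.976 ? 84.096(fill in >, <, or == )<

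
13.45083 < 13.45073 False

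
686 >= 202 True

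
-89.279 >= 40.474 False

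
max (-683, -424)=-424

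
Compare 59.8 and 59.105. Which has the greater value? 59.8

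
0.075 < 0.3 True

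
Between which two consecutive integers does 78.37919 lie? 78 and 79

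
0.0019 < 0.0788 True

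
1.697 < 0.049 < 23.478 False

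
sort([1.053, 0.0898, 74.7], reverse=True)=[74.7, 1.053, 0.0898]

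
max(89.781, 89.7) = 89.781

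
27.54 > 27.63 False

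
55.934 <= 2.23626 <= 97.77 False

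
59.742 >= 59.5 True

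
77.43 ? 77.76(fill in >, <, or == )<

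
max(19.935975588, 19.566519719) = 19.935975588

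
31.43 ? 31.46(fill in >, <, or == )<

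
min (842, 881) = 842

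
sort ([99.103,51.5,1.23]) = [1.23,51.5,99.103]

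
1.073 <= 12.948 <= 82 True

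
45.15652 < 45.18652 True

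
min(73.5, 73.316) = 73.316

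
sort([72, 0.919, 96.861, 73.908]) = [0.919, 72, 73.908, 96.861]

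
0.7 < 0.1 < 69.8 False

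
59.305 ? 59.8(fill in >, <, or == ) <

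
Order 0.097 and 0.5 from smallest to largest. 0.097, 0.5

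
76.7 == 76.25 False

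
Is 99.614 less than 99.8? Yes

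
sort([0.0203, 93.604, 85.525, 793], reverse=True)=[793, 93.604, 85.525, 0.0203]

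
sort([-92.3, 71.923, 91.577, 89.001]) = [-92.3, 71.923, 89.001, 91.577]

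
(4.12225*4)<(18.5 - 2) True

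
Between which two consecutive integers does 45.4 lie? 45 and 46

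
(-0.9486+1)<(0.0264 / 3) False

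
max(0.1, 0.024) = 0.1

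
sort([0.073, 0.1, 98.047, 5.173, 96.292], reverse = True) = [98.047, 96.292, 5.173, 0.1, 0.073]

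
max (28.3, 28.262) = 28.3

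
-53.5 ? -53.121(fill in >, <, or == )<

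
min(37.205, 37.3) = 37.205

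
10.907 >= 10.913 False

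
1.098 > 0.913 True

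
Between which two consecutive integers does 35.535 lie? 35 and 36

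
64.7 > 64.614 True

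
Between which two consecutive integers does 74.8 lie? 74 and 75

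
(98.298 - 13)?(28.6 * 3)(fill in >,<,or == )<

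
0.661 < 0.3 False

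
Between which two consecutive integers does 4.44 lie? 4 and 5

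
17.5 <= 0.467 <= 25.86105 False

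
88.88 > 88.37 True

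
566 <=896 True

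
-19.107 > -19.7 True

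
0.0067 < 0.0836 True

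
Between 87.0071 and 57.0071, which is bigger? 87.0071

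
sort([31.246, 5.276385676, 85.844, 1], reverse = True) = [85.844, 31.246, 5.276385676, 1]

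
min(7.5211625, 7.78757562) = 7.5211625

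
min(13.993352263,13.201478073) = 13.201478073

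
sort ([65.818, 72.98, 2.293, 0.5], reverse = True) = [72.98, 65.818, 2.293, 0.5]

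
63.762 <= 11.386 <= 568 False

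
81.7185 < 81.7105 False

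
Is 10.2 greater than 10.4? No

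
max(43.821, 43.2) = 43.821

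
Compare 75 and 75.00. They are equal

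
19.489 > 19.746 False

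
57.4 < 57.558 True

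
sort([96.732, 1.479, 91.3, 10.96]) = [1.479, 10.96, 91.3, 96.732]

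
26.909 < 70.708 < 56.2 False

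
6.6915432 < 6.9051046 True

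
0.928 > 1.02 False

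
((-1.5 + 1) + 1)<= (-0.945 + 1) False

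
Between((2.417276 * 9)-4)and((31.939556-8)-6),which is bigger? ((31.939556-8)-6)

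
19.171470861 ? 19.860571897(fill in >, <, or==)<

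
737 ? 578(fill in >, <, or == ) >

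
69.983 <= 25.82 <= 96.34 False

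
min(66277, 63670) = 63670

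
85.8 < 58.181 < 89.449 False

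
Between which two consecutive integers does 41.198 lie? 41 and 42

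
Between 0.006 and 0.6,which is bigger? 0.6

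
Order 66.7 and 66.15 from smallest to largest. 66.15, 66.7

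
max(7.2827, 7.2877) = 7.2877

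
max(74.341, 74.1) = 74.341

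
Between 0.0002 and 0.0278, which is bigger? 0.0278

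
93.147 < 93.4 True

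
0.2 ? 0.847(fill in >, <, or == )<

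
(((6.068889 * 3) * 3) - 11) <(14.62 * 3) True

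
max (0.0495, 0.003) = 0.0495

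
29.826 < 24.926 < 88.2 False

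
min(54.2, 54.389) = 54.2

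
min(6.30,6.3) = 6.30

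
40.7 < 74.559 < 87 True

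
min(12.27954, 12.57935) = 12.27954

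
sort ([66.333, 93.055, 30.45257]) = [30.45257, 66.333, 93.055]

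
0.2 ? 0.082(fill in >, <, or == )>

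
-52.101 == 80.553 False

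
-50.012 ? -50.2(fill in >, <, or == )>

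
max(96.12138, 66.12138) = 96.12138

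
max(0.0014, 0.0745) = 0.0745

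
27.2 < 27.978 True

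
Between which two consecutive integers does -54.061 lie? -55 and -54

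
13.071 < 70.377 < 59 False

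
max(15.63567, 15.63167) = 15.63567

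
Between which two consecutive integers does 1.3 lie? 1 and 2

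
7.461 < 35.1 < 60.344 True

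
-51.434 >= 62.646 False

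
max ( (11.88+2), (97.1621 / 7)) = 13.8803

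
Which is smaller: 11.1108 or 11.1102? 11.1102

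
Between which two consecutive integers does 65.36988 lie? 65 and 66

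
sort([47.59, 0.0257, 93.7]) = [0.0257, 47.59, 93.7]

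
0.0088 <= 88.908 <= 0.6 False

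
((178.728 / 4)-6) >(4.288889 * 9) True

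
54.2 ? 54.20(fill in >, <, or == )==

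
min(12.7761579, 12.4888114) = 12.4888114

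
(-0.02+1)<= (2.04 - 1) True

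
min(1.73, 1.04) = 1.04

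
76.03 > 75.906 True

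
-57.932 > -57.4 False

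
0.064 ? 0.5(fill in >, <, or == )<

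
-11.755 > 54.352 False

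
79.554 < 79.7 True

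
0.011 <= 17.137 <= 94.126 True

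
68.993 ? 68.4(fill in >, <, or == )>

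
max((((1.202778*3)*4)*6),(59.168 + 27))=86.600016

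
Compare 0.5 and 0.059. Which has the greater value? 0.5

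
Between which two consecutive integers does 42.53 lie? 42 and 43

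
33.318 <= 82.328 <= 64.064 False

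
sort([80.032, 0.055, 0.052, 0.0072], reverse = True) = [80.032, 0.055, 0.052, 0.0072]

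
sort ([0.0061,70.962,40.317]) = [0.0061,40.317,70.962]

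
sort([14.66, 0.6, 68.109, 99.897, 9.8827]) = [0.6, 9.8827, 14.66, 68.109, 99.897]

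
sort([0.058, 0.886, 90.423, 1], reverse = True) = [90.423, 1, 0.886, 0.058]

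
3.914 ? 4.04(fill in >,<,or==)<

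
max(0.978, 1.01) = 1.01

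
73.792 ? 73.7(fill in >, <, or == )>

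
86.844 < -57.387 False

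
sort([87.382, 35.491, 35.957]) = [35.491, 35.957, 87.382]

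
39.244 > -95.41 True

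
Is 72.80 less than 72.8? No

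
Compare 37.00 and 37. They are equal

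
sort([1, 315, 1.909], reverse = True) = [315, 1.909, 1]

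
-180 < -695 False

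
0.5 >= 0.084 True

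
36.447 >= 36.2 True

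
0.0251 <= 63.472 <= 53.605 False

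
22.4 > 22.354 True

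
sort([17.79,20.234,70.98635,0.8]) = [0.8,17.79,20.234,70.98635]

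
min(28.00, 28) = 28.00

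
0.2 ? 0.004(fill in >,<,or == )>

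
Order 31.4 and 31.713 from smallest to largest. 31.4, 31.713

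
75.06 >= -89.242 True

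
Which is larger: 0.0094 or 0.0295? 0.0295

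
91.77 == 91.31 False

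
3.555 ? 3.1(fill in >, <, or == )>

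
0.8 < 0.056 False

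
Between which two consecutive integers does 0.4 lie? 0 and 1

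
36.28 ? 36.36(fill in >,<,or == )<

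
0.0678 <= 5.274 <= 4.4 False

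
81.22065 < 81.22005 False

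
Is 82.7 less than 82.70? No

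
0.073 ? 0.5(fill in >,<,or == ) <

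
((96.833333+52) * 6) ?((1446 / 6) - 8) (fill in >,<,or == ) >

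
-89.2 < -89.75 False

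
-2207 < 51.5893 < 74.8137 True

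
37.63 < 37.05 False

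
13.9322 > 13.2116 True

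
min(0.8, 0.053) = 0.053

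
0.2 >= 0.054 True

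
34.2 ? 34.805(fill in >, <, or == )<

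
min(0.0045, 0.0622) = 0.0045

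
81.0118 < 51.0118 False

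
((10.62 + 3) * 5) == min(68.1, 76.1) True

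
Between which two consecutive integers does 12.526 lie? 12 and 13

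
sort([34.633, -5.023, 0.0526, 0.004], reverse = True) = [34.633, 0.0526, 0.004, -5.023]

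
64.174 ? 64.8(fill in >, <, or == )<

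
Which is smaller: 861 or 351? 351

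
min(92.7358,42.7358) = 42.7358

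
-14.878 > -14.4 False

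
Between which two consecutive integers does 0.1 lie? 0 and 1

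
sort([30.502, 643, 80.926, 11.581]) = [11.581, 30.502, 80.926, 643]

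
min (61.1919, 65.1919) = 61.1919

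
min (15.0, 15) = 15.0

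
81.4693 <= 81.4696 True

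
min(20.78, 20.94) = 20.78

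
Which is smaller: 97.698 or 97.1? 97.1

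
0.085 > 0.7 False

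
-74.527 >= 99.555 False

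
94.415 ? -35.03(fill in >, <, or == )>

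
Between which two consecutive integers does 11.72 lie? 11 and 12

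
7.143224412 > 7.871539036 False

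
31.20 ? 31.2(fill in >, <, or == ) ==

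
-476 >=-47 False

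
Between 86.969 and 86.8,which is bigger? 86.969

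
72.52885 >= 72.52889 False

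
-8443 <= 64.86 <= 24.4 False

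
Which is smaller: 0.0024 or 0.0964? 0.0024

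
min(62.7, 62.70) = 62.7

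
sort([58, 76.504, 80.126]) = [58, 76.504, 80.126]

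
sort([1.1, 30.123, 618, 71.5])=[1.1, 30.123, 71.5, 618]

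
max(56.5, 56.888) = 56.888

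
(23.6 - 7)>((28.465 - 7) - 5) True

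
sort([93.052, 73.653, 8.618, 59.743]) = [8.618, 59.743, 73.653, 93.052]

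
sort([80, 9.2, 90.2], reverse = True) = [90.2, 80, 9.2]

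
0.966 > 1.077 False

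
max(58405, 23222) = 58405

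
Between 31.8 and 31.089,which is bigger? 31.8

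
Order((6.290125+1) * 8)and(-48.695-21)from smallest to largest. (-48.695-21), ((6.290125+1) * 8)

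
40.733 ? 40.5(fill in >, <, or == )>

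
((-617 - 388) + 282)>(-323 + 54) False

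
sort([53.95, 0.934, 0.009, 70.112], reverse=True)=[70.112, 53.95, 0.934, 0.009]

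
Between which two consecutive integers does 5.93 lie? 5 and 6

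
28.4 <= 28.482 True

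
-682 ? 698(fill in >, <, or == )<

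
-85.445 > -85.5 True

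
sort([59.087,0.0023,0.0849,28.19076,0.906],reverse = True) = [59.087,28.19076,0.906,0.0849,0.0023]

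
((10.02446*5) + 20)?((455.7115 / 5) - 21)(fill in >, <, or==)<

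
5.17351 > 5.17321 True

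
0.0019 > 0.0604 False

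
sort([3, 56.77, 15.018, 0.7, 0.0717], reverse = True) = [56.77, 15.018, 3, 0.7, 0.0717]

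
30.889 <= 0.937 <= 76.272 False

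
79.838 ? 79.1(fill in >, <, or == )>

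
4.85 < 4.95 True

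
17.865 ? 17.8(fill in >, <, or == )>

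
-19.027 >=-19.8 True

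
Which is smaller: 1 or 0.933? 0.933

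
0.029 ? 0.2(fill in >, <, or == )<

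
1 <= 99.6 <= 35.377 False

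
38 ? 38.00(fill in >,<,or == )==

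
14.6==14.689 False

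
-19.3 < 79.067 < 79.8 True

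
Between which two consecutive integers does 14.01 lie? 14 and 15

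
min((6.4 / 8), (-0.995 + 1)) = 0.005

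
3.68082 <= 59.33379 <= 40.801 False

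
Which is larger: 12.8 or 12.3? 12.8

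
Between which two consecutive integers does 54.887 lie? 54 and 55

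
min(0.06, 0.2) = 0.06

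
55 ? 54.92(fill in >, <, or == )>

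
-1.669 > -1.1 False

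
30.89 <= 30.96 True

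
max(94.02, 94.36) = 94.36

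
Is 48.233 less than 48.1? No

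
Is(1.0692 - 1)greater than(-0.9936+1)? Yes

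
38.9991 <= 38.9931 False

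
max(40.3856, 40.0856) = 40.3856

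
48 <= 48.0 True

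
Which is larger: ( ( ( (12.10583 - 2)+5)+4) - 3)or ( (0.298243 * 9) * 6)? ( ( ( (12.10583 - 2)+5)+4) - 3)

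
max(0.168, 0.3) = 0.3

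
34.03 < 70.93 True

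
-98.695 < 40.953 True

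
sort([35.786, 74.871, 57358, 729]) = [35.786, 74.871, 729, 57358]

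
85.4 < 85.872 True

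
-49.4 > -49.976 True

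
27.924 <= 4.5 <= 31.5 False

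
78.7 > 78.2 True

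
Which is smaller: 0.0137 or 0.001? 0.001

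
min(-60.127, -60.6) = -60.6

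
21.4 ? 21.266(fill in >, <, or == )>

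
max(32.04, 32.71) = 32.71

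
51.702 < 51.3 False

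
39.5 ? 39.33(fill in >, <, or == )>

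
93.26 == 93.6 False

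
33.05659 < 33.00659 False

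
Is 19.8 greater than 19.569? Yes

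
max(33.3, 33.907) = 33.907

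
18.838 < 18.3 False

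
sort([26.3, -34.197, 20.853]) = [-34.197, 20.853, 26.3]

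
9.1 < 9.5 True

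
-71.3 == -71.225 False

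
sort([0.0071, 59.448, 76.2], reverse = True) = [76.2, 59.448, 0.0071]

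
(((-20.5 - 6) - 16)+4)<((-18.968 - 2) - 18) False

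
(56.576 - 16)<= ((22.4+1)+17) False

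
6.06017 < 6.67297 True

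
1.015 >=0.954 True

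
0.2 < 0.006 False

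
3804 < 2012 False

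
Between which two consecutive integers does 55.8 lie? 55 and 56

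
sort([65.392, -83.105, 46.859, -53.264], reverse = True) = [65.392, 46.859, -53.264, -83.105]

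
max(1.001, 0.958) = 1.001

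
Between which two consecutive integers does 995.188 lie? 995 and 996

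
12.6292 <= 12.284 False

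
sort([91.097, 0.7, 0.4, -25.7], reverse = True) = [91.097, 0.7, 0.4, -25.7]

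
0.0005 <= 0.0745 True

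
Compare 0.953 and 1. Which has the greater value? 1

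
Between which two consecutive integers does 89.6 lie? 89 and 90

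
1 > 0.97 True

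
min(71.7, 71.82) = 71.7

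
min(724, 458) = 458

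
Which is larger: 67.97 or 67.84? 67.97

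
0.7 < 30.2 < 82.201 True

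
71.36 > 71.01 True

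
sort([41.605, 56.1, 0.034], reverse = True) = [56.1, 41.605, 0.034]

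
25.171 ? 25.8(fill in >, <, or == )<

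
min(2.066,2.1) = 2.066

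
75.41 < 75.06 False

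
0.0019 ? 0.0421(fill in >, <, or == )<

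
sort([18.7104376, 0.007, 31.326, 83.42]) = [0.007, 18.7104376, 31.326, 83.42]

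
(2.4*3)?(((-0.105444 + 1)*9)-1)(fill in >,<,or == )>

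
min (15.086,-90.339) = -90.339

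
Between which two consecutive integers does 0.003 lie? 0 and 1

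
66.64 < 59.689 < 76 False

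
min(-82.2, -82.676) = -82.676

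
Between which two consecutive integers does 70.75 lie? 70 and 71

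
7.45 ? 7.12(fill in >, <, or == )>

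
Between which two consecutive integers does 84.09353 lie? 84 and 85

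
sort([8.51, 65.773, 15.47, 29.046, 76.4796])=[8.51, 15.47, 29.046, 65.773, 76.4796]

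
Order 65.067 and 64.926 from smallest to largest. 64.926,65.067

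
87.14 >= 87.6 False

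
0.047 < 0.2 True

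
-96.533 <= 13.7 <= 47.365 True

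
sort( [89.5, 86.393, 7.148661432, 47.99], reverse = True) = [89.5, 86.393, 47.99, 7.148661432]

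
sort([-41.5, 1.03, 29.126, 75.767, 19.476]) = [-41.5, 1.03, 19.476, 29.126, 75.767]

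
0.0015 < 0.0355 True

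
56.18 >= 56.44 False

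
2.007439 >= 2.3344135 False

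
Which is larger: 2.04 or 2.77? 2.77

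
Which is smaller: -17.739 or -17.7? -17.739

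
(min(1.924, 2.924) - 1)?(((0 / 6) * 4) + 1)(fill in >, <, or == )<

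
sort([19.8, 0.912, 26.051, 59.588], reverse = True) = [59.588, 26.051, 19.8, 0.912]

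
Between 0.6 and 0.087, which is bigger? 0.6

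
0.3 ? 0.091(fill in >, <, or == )>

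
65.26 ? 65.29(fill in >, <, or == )<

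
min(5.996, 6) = 5.996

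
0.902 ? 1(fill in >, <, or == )<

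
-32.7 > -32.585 False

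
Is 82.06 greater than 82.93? No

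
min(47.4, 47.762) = 47.4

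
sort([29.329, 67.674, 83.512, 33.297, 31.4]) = [29.329, 31.4, 33.297, 67.674, 83.512]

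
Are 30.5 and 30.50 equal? Yes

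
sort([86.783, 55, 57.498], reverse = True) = [86.783, 57.498, 55]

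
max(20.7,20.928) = 20.928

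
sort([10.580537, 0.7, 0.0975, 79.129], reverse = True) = [79.129, 10.580537, 0.7, 0.0975]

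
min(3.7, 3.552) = 3.552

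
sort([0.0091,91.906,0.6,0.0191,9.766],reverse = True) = [91.906,9.766,0.6,0.0191,0.0091]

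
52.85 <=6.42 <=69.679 False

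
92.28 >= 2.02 True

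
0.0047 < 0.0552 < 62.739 True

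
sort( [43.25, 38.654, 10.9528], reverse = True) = [43.25, 38.654, 10.9528]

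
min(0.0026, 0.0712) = 0.0026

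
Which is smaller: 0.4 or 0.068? 0.068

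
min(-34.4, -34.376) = -34.4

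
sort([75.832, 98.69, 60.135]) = [60.135, 75.832, 98.69]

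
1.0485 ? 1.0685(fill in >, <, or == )<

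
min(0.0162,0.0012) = 0.0012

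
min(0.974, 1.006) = 0.974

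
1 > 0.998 True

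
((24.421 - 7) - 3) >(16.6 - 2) False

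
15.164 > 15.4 False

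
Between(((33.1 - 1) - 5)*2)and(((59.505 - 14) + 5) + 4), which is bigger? (((59.505 - 14) + 5) + 4)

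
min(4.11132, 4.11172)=4.11132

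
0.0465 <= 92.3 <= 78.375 False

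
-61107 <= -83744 False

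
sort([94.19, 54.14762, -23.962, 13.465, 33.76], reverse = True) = [94.19, 54.14762, 33.76, 13.465, -23.962]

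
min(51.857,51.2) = 51.2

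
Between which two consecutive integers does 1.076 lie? 1 and 2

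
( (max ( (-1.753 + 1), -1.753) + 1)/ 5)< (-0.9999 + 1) False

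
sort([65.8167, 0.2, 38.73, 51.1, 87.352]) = [0.2, 38.73, 51.1, 65.8167, 87.352]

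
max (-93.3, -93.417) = -93.3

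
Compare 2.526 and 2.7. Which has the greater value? 2.7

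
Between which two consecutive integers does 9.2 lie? 9 and 10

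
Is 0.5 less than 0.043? No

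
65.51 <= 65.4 False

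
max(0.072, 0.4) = 0.4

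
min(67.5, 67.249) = 67.249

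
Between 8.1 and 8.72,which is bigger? 8.72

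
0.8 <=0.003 False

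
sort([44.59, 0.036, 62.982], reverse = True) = [62.982, 44.59, 0.036]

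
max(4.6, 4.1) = 4.6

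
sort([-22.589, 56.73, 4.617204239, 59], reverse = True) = [59, 56.73, 4.617204239, -22.589]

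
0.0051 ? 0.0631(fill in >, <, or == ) <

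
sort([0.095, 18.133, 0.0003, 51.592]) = [0.0003, 0.095, 18.133, 51.592]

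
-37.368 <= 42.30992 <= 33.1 False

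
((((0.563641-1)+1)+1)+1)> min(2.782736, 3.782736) False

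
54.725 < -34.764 False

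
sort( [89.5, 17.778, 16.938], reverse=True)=[89.5, 17.778, 16.938]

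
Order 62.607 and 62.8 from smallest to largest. 62.607, 62.8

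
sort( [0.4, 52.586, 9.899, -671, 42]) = [-671, 0.4, 9.899, 42, 52.586]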